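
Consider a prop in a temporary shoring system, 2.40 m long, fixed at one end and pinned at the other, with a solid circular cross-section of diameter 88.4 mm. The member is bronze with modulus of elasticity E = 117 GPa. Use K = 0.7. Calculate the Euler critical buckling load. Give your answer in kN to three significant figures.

I = πd⁴/64 = π×88.4⁴/64 = 2.998×10^6 mm⁴
I = 2.998×10^6 mm⁴ = 2.998×10^-6 m⁴
Effective length L_e = K·L = 0.7 × 2.40 = 1.680 m
P_cr = π²EI / L_e² = π² × 117×10⁹ × 2.998×10^-6 / 1.680² = 1.226×10^6 N

P_cr ≈ 1230 kN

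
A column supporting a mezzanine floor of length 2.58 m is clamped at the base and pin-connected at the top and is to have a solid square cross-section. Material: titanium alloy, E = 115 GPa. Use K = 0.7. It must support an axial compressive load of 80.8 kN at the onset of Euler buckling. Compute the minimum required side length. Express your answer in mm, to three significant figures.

L_e = K·L = 0.7 × 2.58 = 1.806 m
Required I = P_cr·L_e²/(π²E) = 8.080×10^4 × 1.806² / (π² × 1.15×10^11) = 2.322×10^-7 m⁴
I_req = 2.322×10^5 mm⁴
Solid square: I = a⁴/12  ⇒  a = (12I)^(1/4) = (12×2.322×10^5)^(1/4) = 40.9 mm

a ≈ 40.9 mm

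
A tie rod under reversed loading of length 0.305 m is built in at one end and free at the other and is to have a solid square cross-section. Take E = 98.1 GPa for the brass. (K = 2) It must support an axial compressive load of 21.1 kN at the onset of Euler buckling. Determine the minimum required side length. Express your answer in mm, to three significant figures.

a ≈ 17.7 mm

L_e = K·L = 2 × 0.305 = 0.6100 m
Required I = P_cr·L_e²/(π²E) = 2.110×10^4 × 0.6100² / (π² × 9.81×10^10) = 8.109×10^-9 m⁴
I_req = 8.109×10^3 mm⁴
Solid square: I = a⁴/12  ⇒  a = (12I)^(1/4) = (12×8.109×10^3)^(1/4) = 17.7 mm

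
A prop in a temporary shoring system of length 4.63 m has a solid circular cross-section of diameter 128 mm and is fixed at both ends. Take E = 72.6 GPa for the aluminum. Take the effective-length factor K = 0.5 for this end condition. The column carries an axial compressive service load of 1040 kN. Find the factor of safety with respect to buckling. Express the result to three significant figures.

n ≈ 1.69

I = πd⁴/64 = π×128⁴/64 = 1.318×10^7 mm⁴
I = 1.318×10^7 mm⁴ = 1.318×10^-5 m⁴
Effective length L_e = K·L = 0.5 × 4.63 = 2.315 m
P_cr = π²EI / L_e² = π² × 72.6×10⁹ × 1.318×10^-5 / 2.315² = 1.762×10^6 N
Factor of safety n = P_cr / P = 1761.7 / 1040 = 1.69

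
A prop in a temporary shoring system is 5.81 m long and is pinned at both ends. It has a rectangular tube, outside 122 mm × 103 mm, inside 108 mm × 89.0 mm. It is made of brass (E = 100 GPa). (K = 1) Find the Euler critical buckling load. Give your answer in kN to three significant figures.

Weak-axis I_min = (h_o·b_o³ − h_i·b_i³)/12 with b_o = 103, b_i = 89.00 mm (shorter outer/inner sides).
I_min = (122×103³ − 108.0×89.00³)/12 = 4.765×10^6 mm⁴
I = 4.765×10^6 mm⁴ = 4.765×10^-6 m⁴
Effective length L_e = K·L = 1 × 5.81 = 5.810 m
P_cr = π²EI / L_e² = π² × 100×10⁹ × 4.765×10^-6 / 5.810² = 1.393×10^5 N

P_cr ≈ 139 kN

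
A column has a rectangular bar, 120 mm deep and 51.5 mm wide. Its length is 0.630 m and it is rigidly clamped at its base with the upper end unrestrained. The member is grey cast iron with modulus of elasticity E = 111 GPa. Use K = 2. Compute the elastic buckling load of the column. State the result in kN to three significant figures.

Buckling occurs about the weak axis: I_min = h·b³/12 with b = 51.5 mm (the shorter side).
I_min = 120×51.5³/12 = 1.366×10^6 mm⁴
I = 1.366×10^6 mm⁴ = 1.366×10^-6 m⁴
Effective length L_e = K·L = 2 × 0.630 = 1.260 m
P_cr = π²EI / L_e² = π² × 111×10⁹ × 1.366×10^-6 / 1.260² = 9.425×10^5 N

P_cr ≈ 943 kN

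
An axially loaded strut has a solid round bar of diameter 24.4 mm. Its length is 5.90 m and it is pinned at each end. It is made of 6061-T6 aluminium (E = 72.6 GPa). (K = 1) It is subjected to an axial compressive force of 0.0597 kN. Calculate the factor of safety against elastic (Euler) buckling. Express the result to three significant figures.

n ≈ 6.00

I = πd⁴/64 = π×24.4⁴/64 = 1.740×10^4 mm⁴
I = 1.740×10^4 mm⁴ = 1.740×10^-8 m⁴
Effective length L_e = K·L = 1 × 5.90 = 5.900 m
P_cr = π²EI / L_e² = π² × 72.6×10⁹ × 1.740×10^-8 / 5.900² = 358.1 N
Factor of safety n = P_cr / P = 0.35815 / 0.0597 = 6.00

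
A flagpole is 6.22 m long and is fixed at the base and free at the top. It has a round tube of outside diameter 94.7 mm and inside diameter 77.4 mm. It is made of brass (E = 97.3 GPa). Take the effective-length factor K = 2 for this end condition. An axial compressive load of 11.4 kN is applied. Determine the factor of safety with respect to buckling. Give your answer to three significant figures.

d_o = 94.7 mm, d_i = 77.4 mm
I = π(d_o⁴ − d_i⁴)/64 = π(94.7⁴ − 77.40⁴)/64 = 2.186×10^6 mm⁴
I = 2.186×10^6 mm⁴ = 2.186×10^-6 m⁴
Effective length L_e = K·L = 2 × 6.22 = 12.44 m
P_cr = π²EI / L_e² = π² × 97.3×10⁹ × 2.186×10^-6 / 12.44² = 1.357×10^4 N
Factor of safety n = P_cr / P = 13.566 / 11.4 = 1.19

n ≈ 1.19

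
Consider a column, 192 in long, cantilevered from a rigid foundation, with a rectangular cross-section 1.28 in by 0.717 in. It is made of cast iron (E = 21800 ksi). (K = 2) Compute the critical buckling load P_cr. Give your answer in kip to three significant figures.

Buckling occurs about the weak axis: I_min = h·b³/12 with b = 0.717 in (the shorter side).
I_min = 1.28×0.717³/12 = 3.932×10^-2 in⁴
Effective length L_e = K·L = 2 × 192 = 384.0 in
P_cr = π²EI / L_e² = π² × 21800×10³ × 3.932×10^-2 / 384.0² = 57.37 lb

P_cr ≈ 0.0574 kip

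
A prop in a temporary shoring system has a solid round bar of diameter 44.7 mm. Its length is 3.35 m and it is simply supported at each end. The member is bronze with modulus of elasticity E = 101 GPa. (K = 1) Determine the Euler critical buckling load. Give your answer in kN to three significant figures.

I = πd⁴/64 = π×44.7⁴/64 = 1.960×10^5 mm⁴
I = 1.960×10^5 mm⁴ = 1.960×10^-7 m⁴
Effective length L_e = K·L = 1 × 3.35 = 3.350 m
P_cr = π²EI / L_e² = π² × 101×10⁹ × 1.960×10^-7 / 3.350² = 1.741×10^4 N

P_cr ≈ 17.4 kN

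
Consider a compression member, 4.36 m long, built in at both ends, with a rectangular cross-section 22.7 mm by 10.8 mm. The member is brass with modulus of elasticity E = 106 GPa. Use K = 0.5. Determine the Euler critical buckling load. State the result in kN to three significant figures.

P_cr ≈ 0.525 kN

Buckling occurs about the weak axis: I_min = h·b³/12 with b = 10.8 mm (the shorter side).
I_min = 22.7×10.8³/12 = 2.383×10^3 mm⁴
I = 2.383×10^3 mm⁴ = 2.383×10^-9 m⁴
Effective length L_e = K·L = 0.5 × 4.36 = 2.180 m
P_cr = π²EI / L_e² = π² × 106×10⁹ × 2.383×10^-9 / 2.180² = 524.6 N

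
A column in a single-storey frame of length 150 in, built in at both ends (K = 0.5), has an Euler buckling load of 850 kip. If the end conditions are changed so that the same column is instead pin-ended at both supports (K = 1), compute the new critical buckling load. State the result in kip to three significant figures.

P_cr ≈ 212 kip

P_cr ∝ 1/K², so P_cr,new = P_cr,old × (K_old/K_new)² = 850 × (0.5/1)²
= 850 × 0.2500 = 212 kip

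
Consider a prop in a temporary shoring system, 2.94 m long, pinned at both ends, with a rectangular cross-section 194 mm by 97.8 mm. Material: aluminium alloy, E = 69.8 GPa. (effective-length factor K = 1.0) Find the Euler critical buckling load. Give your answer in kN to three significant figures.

Buckling occurs about the weak axis: I_min = h·b³/12 with b = 97.8 mm (the shorter side).
I_min = 194×97.8³/12 = 1.512×10^7 mm⁴
I = 1.512×10^7 mm⁴ = 1.512×10^-5 m⁴
Effective length L_e = K·L = 1 × 2.94 = 2.940 m
P_cr = π²EI / L_e² = π² × 69.8×10⁹ × 1.512×10^-5 / 2.940² = 1.205×10^6 N

P_cr ≈ 1210 kN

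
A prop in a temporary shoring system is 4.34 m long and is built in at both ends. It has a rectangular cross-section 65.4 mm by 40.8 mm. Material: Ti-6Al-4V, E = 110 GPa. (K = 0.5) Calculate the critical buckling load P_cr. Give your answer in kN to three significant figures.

Buckling occurs about the weak axis: I_min = h·b³/12 with b = 40.8 mm (the shorter side).
I_min = 65.4×40.8³/12 = 3.701×10^5 mm⁴
I = 3.701×10^5 mm⁴ = 3.701×10^-7 m⁴
Effective length L_e = K·L = 0.5 × 4.34 = 2.170 m
P_cr = π²EI / L_e² = π² × 110×10⁹ × 3.701×10^-7 / 2.170² = 8.534×10^4 N

P_cr ≈ 85.3 kN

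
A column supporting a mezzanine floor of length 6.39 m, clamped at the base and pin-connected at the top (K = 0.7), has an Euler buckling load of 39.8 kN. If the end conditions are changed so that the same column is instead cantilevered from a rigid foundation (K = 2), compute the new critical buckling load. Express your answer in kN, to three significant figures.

P_cr ≈ 4.88 kN

P_cr ∝ 1/K², so P_cr,new = P_cr,old × (K_old/K_new)² = 39.8 × (0.7/2)²
= 39.8 × 0.1225 = 4.88 kN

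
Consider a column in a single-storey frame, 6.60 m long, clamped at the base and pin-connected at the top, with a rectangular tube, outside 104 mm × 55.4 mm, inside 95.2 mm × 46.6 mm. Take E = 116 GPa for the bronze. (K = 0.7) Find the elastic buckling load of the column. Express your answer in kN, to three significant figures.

Weak-axis I_min = (h_o·b_o³ − h_i·b_i³)/12 with b_o = 55.4, b_i = 46.60 mm (shorter outer/inner sides).
I_min = (104×55.4³ − 95.20×46.60³)/12 = 6.708×10^5 mm⁴
I = 6.708×10^5 mm⁴ = 6.708×10^-7 m⁴
Effective length L_e = K·L = 0.7 × 6.60 = 4.620 m
P_cr = π²EI / L_e² = π² × 116×10⁹ × 6.708×10^-7 / 4.620² = 3.598×10^4 N

P_cr ≈ 36.0 kN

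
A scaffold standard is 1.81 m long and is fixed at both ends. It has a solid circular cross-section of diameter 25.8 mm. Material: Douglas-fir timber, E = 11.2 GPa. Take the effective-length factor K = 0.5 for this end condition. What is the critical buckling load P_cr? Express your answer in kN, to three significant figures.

P_cr ≈ 2.94 kN

I = πd⁴/64 = π×25.8⁴/64 = 2.175×10^4 mm⁴
I = 2.175×10^4 mm⁴ = 2.175×10^-8 m⁴
Effective length L_e = K·L = 0.5 × 1.81 = 0.9050 m
P_cr = π²EI / L_e² = π² × 11.2×10⁹ × 2.175×10^-8 / 0.9050² = 2.935×10^3 N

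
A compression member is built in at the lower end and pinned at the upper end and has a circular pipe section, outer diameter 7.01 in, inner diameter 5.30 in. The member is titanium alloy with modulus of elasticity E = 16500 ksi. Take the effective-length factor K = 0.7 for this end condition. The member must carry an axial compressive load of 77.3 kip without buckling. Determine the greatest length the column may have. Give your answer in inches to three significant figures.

d_o = 7.01 in, d_i = 5.30 in
I = π(d_o⁴ − d_i⁴)/64 = π(7.01⁴ − 5.300⁴)/64 = 79.80 in⁴
At the buckling limit P_cr = P = 7.730×10^4 lb
From P_cr = π²EI/(K·L)²:  L = (1/K)·√(π²EI/P_cr) = (1/0.7)·√(π²×1.65×10^7×79.80/7.730×10^4)
L = 586 in

L_max ≈ 586 in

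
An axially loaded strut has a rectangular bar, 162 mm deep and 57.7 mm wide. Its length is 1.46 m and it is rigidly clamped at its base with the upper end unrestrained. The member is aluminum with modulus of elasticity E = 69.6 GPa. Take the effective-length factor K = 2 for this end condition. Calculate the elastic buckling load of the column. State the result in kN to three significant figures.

P_cr ≈ 209 kN

Buckling occurs about the weak axis: I_min = h·b³/12 with b = 57.7 mm (the shorter side).
I_min = 162×57.7³/12 = 2.593×10^6 mm⁴
I = 2.593×10^6 mm⁴ = 2.593×10^-6 m⁴
Effective length L_e = K·L = 2 × 1.46 = 2.920 m
P_cr = π²EI / L_e² = π² × 69.6×10⁹ × 2.593×10^-6 / 2.920² = 2.089×10^5 N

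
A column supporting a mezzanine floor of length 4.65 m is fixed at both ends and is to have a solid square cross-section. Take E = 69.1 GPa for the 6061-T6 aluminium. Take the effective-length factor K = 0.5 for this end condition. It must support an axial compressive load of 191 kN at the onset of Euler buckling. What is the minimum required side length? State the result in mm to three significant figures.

a ≈ 65.3 mm

L_e = K·L = 0.5 × 4.65 = 2.325 m
Required I = P_cr·L_e²/(π²E) = 1.910×10^5 × 2.325² / (π² × 6.91×10^10) = 1.514×10^-6 m⁴
I_req = 1.514×10^6 mm⁴
Solid square: I = a⁴/12  ⇒  a = (12I)^(1/4) = (12×1.514×10^6)^(1/4) = 65.3 mm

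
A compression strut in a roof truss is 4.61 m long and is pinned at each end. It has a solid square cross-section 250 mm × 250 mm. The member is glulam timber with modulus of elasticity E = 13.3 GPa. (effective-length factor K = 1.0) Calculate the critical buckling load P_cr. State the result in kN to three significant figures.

P_cr ≈ 2010 kN

I = a⁴/12 = 250⁴/12 = 3.255×10^8 mm⁴
I = 3.255×10^8 mm⁴ = 3.255×10^-4 m⁴
Effective length L_e = K·L = 1 × 4.61 = 4.610 m
P_cr = π²EI / L_e² = π² × 13.3×10⁹ × 3.255×10^-4 / 4.610² = 2.011×10^6 N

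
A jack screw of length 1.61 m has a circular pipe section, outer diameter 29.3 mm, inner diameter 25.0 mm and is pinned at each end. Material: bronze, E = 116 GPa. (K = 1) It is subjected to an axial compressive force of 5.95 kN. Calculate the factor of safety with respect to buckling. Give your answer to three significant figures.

n ≈ 1.26

d_o = 29.3 mm, d_i = 25.0 mm
I = π(d_o⁴ − d_i⁴)/64 = π(29.3⁴ − 25.00⁴)/64 = 1.700×10^4 mm⁴
I = 1.700×10^4 mm⁴ = 1.700×10^-8 m⁴
Effective length L_e = K·L = 1 × 1.61 = 1.610 m
P_cr = π²EI / L_e² = π² × 116×10⁹ × 1.700×10^-8 / 1.610² = 7.510×10^3 N
Factor of safety n = P_cr / P = 7.5098 / 5.95 = 1.26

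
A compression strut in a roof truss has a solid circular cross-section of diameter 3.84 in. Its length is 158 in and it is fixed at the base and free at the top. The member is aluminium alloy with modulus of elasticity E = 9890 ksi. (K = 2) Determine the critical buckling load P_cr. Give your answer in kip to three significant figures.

I = πd⁴/64 = π×3.84⁴/64 = 10.67 in⁴
Effective length L_e = K·L = 2 × 158 = 316.0 in
P_cr = π²EI / L_e² = π² × 9890×10³ × 10.67 / 316.0² = 1.043×10^4 lb

P_cr ≈ 10.4 kip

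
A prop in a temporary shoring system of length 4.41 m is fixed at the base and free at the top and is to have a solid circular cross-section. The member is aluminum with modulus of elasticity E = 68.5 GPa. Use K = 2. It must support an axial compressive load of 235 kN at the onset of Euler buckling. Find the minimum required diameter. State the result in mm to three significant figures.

d ≈ 153 mm

L_e = K·L = 2 × 4.41 = 8.820 m
Required I = P_cr·L_e²/(π²E) = 2.350×10^5 × 8.820² / (π² × 6.85×10^10) = 2.704×10^-5 m⁴
I_req = 2.704×10^7 mm⁴
Solid circle: I = πd⁴/64  ⇒  d = (64I/π)^(1/4) = (64×2.704×10^7/π)^(1/4) = 153 mm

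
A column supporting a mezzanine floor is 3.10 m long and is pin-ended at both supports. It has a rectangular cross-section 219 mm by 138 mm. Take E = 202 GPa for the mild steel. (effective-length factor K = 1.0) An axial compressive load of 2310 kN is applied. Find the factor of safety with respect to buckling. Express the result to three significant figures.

n ≈ 4.31

Buckling occurs about the weak axis: I_min = h·b³/12 with b = 138 mm (the shorter side).
I_min = 219×138³/12 = 4.796×10^7 mm⁴
I = 4.796×10^7 mm⁴ = 4.796×10^-5 m⁴
Effective length L_e = K·L = 1 × 3.10 = 3.100 m
P_cr = π²EI / L_e² = π² × 202×10⁹ × 4.796×10^-5 / 3.100² = 9.950×10^6 N
Factor of safety n = P_cr / P = 9950.1 / 2310 = 4.31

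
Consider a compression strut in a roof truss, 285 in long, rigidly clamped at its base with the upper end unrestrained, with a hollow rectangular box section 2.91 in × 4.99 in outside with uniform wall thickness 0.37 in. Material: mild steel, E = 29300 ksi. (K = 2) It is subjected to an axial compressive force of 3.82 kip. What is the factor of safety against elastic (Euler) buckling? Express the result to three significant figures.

n ≈ 1.54

Inner dimensions: h_i = 4.99 − 2×0.37 = 4.250 in, b_i = 2.91 − 2×0.37 = 2.170 in
Weak-axis I_min = (h_o·b_o³ − h_i·b_i³)/12 with b_o = 2.91, b_i = 2.170 in (shorter outer/inner sides).
I_min = (4.99×2.91³ − 4.250×2.170³)/12 = 6.628 in⁴
Effective length L_e = K·L = 2 × 285 = 570.0 in
P_cr = π²EI / L_e² = π² × 29300×10³ × 6.628 / 570.0² = 5.899×10^3 lb
Factor of safety n = P_cr / P = 5.8993 / 3.82 = 1.54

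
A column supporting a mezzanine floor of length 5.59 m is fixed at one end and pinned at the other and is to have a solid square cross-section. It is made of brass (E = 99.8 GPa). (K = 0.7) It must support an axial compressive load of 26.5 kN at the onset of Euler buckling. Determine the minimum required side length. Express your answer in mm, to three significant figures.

a ≈ 47.2 mm

L_e = K·L = 0.7 × 5.59 = 3.913 m
Required I = P_cr·L_e²/(π²E) = 2.650×10^4 × 3.913² / (π² × 9.98×10^10) = 4.119×10^-7 m⁴
I_req = 4.119×10^5 mm⁴
Solid square: I = a⁴/12  ⇒  a = (12I)^(1/4) = (12×4.119×10^5)^(1/4) = 47.2 mm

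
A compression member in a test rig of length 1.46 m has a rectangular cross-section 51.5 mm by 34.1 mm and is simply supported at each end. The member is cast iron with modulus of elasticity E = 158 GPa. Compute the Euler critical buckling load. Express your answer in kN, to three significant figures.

Buckling occurs about the weak axis: I_min = h·b³/12 with b = 34.1 mm (the shorter side).
I_min = 51.5×34.1³/12 = 1.702×10^5 mm⁴
I = 1.702×10^5 mm⁴ = 1.702×10^-7 m⁴
Effective length L_e = K·L = 1 × 1.46 = 1.460 m
P_cr = π²EI / L_e² = π² × 158×10⁹ × 1.702×10^-7 / 1.460² = 1.245×10^5 N

P_cr ≈ 124 kN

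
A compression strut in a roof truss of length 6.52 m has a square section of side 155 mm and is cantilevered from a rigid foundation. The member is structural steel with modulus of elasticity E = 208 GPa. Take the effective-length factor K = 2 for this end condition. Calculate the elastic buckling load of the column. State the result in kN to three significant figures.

P_cr ≈ 581 kN

I = a⁴/12 = 155⁴/12 = 4.810×10^7 mm⁴
I = 4.810×10^7 mm⁴ = 4.810×10^-5 m⁴
Effective length L_e = K·L = 2 × 6.52 = 13.04 m
P_cr = π²EI / L_e² = π² × 208×10⁹ × 4.810×10^-5 / 13.04² = 5.807×10^5 N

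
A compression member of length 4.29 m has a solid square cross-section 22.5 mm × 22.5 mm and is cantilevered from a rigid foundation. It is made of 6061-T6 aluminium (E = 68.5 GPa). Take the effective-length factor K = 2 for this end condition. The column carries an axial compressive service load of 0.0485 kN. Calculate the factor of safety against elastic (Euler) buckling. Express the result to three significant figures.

I = a⁴/12 = 22.5⁴/12 = 2.136×10^4 mm⁴
I = 2.136×10^4 mm⁴ = 2.136×10^-8 m⁴
Effective length L_e = K·L = 2 × 4.29 = 8.580 m
P_cr = π²EI / L_e² = π² × 68.5×10⁹ × 2.136×10^-8 / 8.580² = 196.1 N
Factor of safety n = P_cr / P = 0.19614 / 0.0485 = 4.04

n ≈ 4.04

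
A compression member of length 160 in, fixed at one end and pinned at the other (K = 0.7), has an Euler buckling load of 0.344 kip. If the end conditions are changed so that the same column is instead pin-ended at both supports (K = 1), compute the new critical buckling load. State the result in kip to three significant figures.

P_cr ≈ 0.169 kip

P_cr ∝ 1/K², so P_cr,new = P_cr,old × (K_old/K_new)² = 0.344 × (0.7/1)²
= 0.344 × 0.4900 = 0.169 kip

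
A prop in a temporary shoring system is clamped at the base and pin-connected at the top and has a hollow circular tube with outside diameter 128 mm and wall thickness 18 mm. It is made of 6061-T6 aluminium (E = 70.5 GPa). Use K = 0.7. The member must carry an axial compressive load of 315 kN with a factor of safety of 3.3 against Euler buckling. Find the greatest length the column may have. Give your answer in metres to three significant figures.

L_max ≈ 3.63 m

Inner diameter d_i = 128 − 2×18 = 92.00 mm
I = π(d_o⁴ − d_i⁴)/64 = π(128⁴ − 92.00⁴)/64 = 9.660×10^6 mm⁴
I = 9.660×10^-6 m⁴
Required critical load P_cr = n·P = 3.3 × 315 = 1040 kN = 1.040×10^6 N
From P_cr = π²EI/(K·L)²:  L = (1/K)·√(π²EI/P_cr) = (1/0.7)·√(π²×7.05×10^10×9.660×10^-6/1.040×10^6)
L = 3.63 m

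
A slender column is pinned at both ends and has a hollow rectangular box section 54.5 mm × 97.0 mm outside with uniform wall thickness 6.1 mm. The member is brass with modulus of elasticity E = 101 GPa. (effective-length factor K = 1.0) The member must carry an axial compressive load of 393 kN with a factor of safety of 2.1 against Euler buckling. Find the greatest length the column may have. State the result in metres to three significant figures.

L_max ≈ 0.967 m

Inner dimensions: h_i = 97.0 − 2×6.1 = 84.80 mm, b_i = 54.5 − 2×6.1 = 42.30 mm
Weak-axis I_min = (h_o·b_o³ − h_i·b_i³)/12 with b_o = 54.5, b_i = 42.30 mm (shorter outer/inner sides).
I_min = (97.0×54.5³ − 84.80×42.30³)/12 = 7.737×10^5 mm⁴
I = 7.737×10^-7 m⁴
Required critical load P_cr = n·P = 2.1 × 393 = 825.3 kN = 8.253×10^5 N
From P_cr = π²EI/(K·L)²:  L = (1/K)·√(π²EI/P_cr) = (1/1)·√(π²×1.01×10^11×7.737×10^-7/8.253×10^5)
L = 0.967 m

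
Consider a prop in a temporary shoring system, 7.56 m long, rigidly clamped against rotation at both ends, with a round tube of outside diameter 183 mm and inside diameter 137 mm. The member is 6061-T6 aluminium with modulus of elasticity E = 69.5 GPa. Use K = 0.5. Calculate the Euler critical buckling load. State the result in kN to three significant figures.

P_cr ≈ 1810 kN

d_o = 183 mm, d_i = 137 mm
I = π(d_o⁴ − d_i⁴)/64 = π(183⁴ − 137.0⁴)/64 = 3.776×10^7 mm⁴
I = 3.776×10^7 mm⁴ = 3.776×10^-5 m⁴
Effective length L_e = K·L = 0.5 × 7.56 = 3.780 m
P_cr = π²EI / L_e² = π² × 69.5×10⁹ × 3.776×10^-5 / 3.780² = 1.813×10^6 N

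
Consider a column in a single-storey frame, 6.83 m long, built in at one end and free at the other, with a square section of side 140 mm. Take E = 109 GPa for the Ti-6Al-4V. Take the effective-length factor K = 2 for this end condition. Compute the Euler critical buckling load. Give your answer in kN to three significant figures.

P_cr ≈ 185 kN

I = a⁴/12 = 140⁴/12 = 3.201×10^7 mm⁴
I = 3.201×10^7 mm⁴ = 3.201×10^-5 m⁴
Effective length L_e = K·L = 2 × 6.83 = 13.66 m
P_cr = π²EI / L_e² = π² × 109×10⁹ × 3.201×10^-5 / 13.66² = 1.846×10^5 N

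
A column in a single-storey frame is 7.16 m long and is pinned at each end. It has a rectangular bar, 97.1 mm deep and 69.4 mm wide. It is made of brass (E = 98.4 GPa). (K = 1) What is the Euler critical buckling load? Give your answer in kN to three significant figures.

P_cr ≈ 51.2 kN

Buckling occurs about the weak axis: I_min = h·b³/12 with b = 69.4 mm (the shorter side).
I_min = 97.1×69.4³/12 = 2.705×10^6 mm⁴
I = 2.705×10^6 mm⁴ = 2.705×10^-6 m⁴
Effective length L_e = K·L = 1 × 7.16 = 7.160 m
P_cr = π²EI / L_e² = π² × 98.4×10⁹ × 2.705×10^-6 / 7.160² = 5.124×10^4 N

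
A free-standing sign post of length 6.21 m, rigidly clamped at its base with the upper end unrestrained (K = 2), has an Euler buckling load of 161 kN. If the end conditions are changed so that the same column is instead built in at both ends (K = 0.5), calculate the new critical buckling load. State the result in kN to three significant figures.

P_cr ∝ 1/K², so P_cr,new = P_cr,old × (K_old/K_new)² = 161 × (2/0.5)²
= 161 × 16.00 = 2580 kN

P_cr ≈ 2580 kN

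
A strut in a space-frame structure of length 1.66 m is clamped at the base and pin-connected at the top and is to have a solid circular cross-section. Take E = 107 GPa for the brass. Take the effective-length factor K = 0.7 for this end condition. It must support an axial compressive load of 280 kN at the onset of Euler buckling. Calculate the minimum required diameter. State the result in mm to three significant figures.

d ≈ 52.0 mm

L_e = K·L = 0.7 × 1.66 = 1.162 m
Required I = P_cr·L_e²/(π²E) = 2.800×10^5 × 1.162² / (π² × 1.07×10^11) = 3.580×10^-7 m⁴
I_req = 3.580×10^5 mm⁴
Solid circle: I = πd⁴/64  ⇒  d = (64I/π)^(1/4) = (64×3.580×10^5/π)^(1/4) = 52.0 mm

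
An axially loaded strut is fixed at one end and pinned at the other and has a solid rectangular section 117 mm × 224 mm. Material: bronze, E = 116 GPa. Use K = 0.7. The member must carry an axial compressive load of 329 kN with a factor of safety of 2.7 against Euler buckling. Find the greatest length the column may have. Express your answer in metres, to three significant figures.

Buckling occurs about the weak axis: I_min = h·b³/12 with b = 117 mm (the shorter side).
I_min = 224×117³/12 = 2.990×10^7 mm⁴
I = 2.990×10^-5 m⁴
Required critical load P_cr = n·P = 2.7 × 329 = 888.3 kN = 8.883×10^5 N
From P_cr = π²EI/(K·L)²:  L = (1/K)·√(π²EI/P_cr) = (1/0.7)·√(π²×1.16×10^11×2.990×10^-5/8.883×10^5)
L = 8.87 m

L_max ≈ 8.87 m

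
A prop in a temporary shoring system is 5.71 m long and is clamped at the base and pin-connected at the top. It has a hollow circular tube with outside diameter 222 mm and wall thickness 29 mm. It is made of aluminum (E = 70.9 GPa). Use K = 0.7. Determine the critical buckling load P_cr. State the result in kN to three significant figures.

P_cr ≈ 3670 kN

Inner diameter d_i = 222 − 2×29 = 164.0 mm
I = π(d_o⁴ − d_i⁴)/64 = π(222⁴ − 164.0⁴)/64 = 8.372×10^7 mm⁴
I = 8.372×10^7 mm⁴ = 8.372×10^-5 m⁴
Effective length L_e = K·L = 0.7 × 5.71 = 3.997 m
P_cr = π²EI / L_e² = π² × 70.9×10⁹ × 8.372×10^-5 / 3.997² = 3.667×10^6 N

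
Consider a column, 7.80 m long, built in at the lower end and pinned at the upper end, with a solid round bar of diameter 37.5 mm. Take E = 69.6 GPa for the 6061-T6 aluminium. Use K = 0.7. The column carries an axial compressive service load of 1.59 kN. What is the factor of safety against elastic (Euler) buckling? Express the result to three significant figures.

n ≈ 1.41

I = πd⁴/64 = π×37.5⁴/64 = 9.707×10^4 mm⁴
I = 9.707×10^4 mm⁴ = 9.707×10^-8 m⁴
Effective length L_e = K·L = 0.7 × 7.80 = 5.460 m
P_cr = π²EI / L_e² = π² × 69.6×10⁹ × 9.707×10^-8 / 5.460² = 2.237×10^3 N
Factor of safety n = P_cr / P = 2.2368 / 1.59 = 1.41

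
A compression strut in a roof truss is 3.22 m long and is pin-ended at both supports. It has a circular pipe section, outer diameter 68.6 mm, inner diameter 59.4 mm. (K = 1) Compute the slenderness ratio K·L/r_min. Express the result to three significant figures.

d_o = 68.6 mm, d_i = 59.4 mm
I = π(d_o⁴ − d_i⁴)/64 = π(68.6⁴ − 59.40⁴)/64 = 4.760×10^5 mm⁴
A = 924.9 mm²;  r_min = √(I/A) = √(4.760×10^5/924.9) = 22.69 mm
L_e = K·L = 1 × 3.22 m = 3.220 m = 3220.0 mm
λ = L_e / r_min = 3220.0 / 22.69 = 142

λ ≈ 142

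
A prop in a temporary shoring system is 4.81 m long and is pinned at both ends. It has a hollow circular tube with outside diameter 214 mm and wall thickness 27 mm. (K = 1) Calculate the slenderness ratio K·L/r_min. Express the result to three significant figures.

λ ≈ 72.0

Inner diameter d_i = 214 − 2×27 = 160.0 mm
I = π(d_o⁴ − d_i⁴)/64 = π(214⁴ − 160.0⁴)/64 = 7.078×10^7 mm⁴
A = 1.586×10^4 mm²;  r_min = √(I/A) = √(7.078×10^7/1.586×10^4) = 66.80 mm
L_e = K·L = 1 × 4.81 m = 4.810 m = 4810.0 mm
λ = L_e / r_min = 4810.0 / 66.80 = 72.0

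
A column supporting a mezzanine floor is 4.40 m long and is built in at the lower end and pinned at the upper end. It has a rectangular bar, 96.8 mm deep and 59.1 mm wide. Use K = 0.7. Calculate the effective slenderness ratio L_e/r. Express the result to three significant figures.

λ ≈ 181

Buckling occurs about the weak axis: I_min = h·b³/12 with b = 59.1 mm (the shorter side).
I_min = 96.8×59.1³/12 = 1.665×10^6 mm⁴
A = 5.721×10^3 mm²;  r_min = √(I/A) = √(1.665×10^6/5.721×10^3) = 17.06 mm
L_e = K·L = 0.7 × 4.40 m = 3.080 m = 3080.0 mm
λ = L_e / r_min = 3080.0 / 17.06 = 181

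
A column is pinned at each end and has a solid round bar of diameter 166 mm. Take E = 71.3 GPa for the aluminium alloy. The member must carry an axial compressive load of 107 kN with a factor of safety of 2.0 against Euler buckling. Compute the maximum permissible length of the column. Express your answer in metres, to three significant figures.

I = πd⁴/64 = π×166⁴/64 = 3.727×10^7 mm⁴
I = 3.727×10^-5 m⁴
Required critical load P_cr = n·P = 2.0 × 107 = 214.0 kN = 2.140×10^5 N
From P_cr = π²EI/(K·L)²:  L = (1/K)·√(π²EI/P_cr) = (1/1)·√(π²×7.13×10^10×3.727×10^-5/2.140×10^5)
L = 11.1 m

L_max ≈ 11.1 m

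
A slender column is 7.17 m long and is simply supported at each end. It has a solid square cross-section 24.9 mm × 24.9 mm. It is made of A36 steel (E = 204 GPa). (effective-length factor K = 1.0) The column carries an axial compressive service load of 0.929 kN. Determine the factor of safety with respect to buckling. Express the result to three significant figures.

n ≈ 1.35

I = a⁴/12 = 24.9⁴/12 = 3.203×10^4 mm⁴
I = 3.203×10^4 mm⁴ = 3.203×10^-8 m⁴
Effective length L_e = K·L = 1 × 7.17 = 7.170 m
P_cr = π²EI / L_e² = π² × 204×10⁹ × 3.203×10^-8 / 7.170² = 1.255×10^3 N
Factor of safety n = P_cr / P = 1.2546 / 0.929 = 1.35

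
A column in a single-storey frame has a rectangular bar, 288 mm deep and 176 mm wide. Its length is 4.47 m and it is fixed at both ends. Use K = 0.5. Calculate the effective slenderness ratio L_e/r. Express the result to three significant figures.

λ ≈ 44.0

Buckling occurs about the weak axis: I_min = h·b³/12 with b = 176 mm (the shorter side).
I_min = 288×176³/12 = 1.308×10^8 mm⁴
A = 5.069×10^4 mm²;  r_min = √(I/A) = √(1.308×10^8/5.069×10^4) = 50.81 mm
L_e = K·L = 0.5 × 4.47 m = 2.235 m = 2235.0 mm
λ = L_e / r_min = 2235.0 / 50.81 = 44.0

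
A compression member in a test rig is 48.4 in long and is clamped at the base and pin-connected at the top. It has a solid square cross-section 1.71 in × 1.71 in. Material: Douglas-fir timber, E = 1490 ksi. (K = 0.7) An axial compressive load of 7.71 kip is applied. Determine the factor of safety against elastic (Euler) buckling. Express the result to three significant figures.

I = a⁴/12 = 1.71⁴/12 = 0.7125 in⁴
Effective length L_e = K·L = 0.7 × 48.4 = 33.88 in
P_cr = π²EI / L_e² = π² × 1490×10³ × 0.7125 / 33.88² = 9.129×10^3 lb
Factor of safety n = P_cr / P = 9.1286 / 7.71 = 1.18

n ≈ 1.18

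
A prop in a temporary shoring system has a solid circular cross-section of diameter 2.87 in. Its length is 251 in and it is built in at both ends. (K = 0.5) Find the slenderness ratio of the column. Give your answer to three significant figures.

λ ≈ 175

For a solid circle r = d/4 = 2.87/4 = 0.7175 in
L_e = K·L = 0.5 × 251 = 125.5 in
λ = L_e / r_min = 125.50 / 0.7175 = 175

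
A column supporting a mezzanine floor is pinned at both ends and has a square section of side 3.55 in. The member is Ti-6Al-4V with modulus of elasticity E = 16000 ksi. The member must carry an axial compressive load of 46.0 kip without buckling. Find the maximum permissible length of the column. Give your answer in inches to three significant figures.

I = a⁴/12 = 3.55⁴/12 = 13.24 in⁴
At the buckling limit P_cr = P = 4.600×10^4 lb
From P_cr = π²EI/(K·L)²:  L = (1/K)·√(π²EI/P_cr) = (1/1)·√(π²×1.60×10^7×13.24/4.600×10^4)
L = 213 in

L_max ≈ 213 in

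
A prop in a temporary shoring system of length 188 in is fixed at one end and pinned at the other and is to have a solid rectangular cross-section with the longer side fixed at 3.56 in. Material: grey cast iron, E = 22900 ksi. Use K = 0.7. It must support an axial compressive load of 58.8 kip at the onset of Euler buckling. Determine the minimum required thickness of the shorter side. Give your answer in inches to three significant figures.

L_e = K·L = 0.7 × 188 = 131.6 in
Required I = P_cr·L_e²/(π²E) = 5.880×10^4 × 131.6² / (π² × 2.29×10^7) = 4.506 in⁴
Rectangle, weak axis: I_min = h·b³/12 with h = 3.56 in fixed  ⇒  b = (12I/h)^(1/3) = 2.48 in

b ≈ 2.48 in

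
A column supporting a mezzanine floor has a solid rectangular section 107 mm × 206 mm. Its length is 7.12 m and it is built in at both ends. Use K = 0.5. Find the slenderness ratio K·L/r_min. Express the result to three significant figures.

λ ≈ 115

Buckling occurs about the weak axis: I_min = h·b³/12 with b = 107 mm (the shorter side).
I_min = 206×107³/12 = 2.103×10^7 mm⁴
A = 2.204×10^4 mm²;  r_min = √(I/A) = √(2.103×10^7/2.204×10^4) = 30.89 mm
L_e = K·L = 0.5 × 7.12 m = 3.560 m = 3560.0 mm
λ = L_e / r_min = 3560.0 / 30.89 = 115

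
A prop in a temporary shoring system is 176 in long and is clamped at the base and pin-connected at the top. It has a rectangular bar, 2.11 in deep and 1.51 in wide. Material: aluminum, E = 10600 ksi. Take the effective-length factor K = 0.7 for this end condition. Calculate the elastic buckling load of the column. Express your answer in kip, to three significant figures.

Buckling occurs about the weak axis: I_min = h·b³/12 with b = 1.51 in (the shorter side).
I_min = 2.11×1.51³/12 = 0.6054 in⁴
Effective length L_e = K·L = 0.7 × 176 = 123.2 in
P_cr = π²EI / L_e² = π² × 10600×10³ × 0.6054 / 123.2² = 4.173×10^3 lb

P_cr ≈ 4.17 kip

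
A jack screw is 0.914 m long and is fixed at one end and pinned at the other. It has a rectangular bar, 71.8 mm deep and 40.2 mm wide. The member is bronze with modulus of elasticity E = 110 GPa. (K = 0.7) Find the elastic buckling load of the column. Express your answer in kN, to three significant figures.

Buckling occurs about the weak axis: I_min = h·b³/12 with b = 40.2 mm (the shorter side).
I_min = 71.8×40.2³/12 = 3.887×10^5 mm⁴
I = 3.887×10^5 mm⁴ = 3.887×10^-7 m⁴
Effective length L_e = K·L = 0.7 × 0.914 = 0.6398 m
P_cr = π²EI / L_e² = π² × 110×10⁹ × 3.887×10^-7 / 0.6398² = 1.031×10^6 N

P_cr ≈ 1030 kN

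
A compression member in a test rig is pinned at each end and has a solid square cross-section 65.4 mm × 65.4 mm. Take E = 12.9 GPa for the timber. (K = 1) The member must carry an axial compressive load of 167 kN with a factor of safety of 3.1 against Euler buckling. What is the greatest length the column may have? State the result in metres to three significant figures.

L_max ≈ 0.612 m

I = a⁴/12 = 65.4⁴/12 = 1.525×10^6 mm⁴
I = 1.525×10^-6 m⁴
Required critical load P_cr = n·P = 3.1 × 167 = 517.7 kN = 5.177×10^5 N
From P_cr = π²EI/(K·L)²:  L = (1/K)·√(π²EI/P_cr) = (1/1)·√(π²×1.29×10^10×1.525×10^-6/5.177×10^5)
L = 0.612 m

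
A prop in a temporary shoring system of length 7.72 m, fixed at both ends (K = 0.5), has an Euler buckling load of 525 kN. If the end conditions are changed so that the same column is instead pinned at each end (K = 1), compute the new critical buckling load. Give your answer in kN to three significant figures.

P_cr ∝ 1/K², so P_cr,new = P_cr,old × (K_old/K_new)² = 525 × (0.5/1)²
= 525 × 0.2500 = 131 kN

P_cr ≈ 131 kN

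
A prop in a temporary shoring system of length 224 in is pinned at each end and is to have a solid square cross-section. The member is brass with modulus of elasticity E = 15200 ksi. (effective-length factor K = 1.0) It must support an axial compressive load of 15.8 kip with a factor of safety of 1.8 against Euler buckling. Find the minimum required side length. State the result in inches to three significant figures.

Required P_cr = n·P = 1.8 × 15.8 = 28.44 kip
L_e = K·L = 1 × 224 = 224.0 in
Required I = P_cr·L_e²/(π²E) = 2.844×10^4 × 224.0² / (π² × 1.52×10^7) = 9.512 in⁴
Solid square: I = a⁴/12  ⇒  a = (12I)^(1/4) = (12×9.512)^(1/4) = 3.27 in

a ≈ 3.27 in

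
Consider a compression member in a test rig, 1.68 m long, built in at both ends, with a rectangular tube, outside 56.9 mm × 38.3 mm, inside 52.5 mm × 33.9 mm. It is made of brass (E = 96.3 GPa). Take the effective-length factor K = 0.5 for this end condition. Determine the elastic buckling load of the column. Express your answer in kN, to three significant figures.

Weak-axis I_min = (h_o·b_o³ − h_i·b_i³)/12 with b_o = 38.3, b_i = 33.90 mm (shorter outer/inner sides).
I_min = (56.9×38.3³ − 52.50×33.90³)/12 = 9.595×10^4 mm⁴
I = 9.595×10^4 mm⁴ = 9.595×10^-8 m⁴
Effective length L_e = K·L = 0.5 × 1.68 = 0.8400 m
P_cr = π²EI / L_e² = π² × 96.3×10⁹ × 9.595×10^-8 / 0.8400² = 1.292×10^5 N

P_cr ≈ 129 kN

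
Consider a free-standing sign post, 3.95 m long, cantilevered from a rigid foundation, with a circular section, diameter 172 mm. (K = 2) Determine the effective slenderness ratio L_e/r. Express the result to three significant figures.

λ ≈ 184

I = πd⁴/64 = π×172⁴/64 = 4.296×10^7 mm⁴
A = 2.324×10^4 mm²;  r_min = √(I/A) = √(4.296×10^7/2.324×10^4) = 43.00 mm
L_e = K·L = 2 × 3.95 m = 7.900 m = 7900.0 mm
λ = L_e / r_min = 7900.0 / 43.00 = 184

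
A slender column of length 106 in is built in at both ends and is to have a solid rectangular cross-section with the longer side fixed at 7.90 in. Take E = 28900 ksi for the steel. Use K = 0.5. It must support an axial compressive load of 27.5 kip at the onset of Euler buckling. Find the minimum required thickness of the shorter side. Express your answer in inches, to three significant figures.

L_e = K·L = 0.5 × 106 = 53.00 in
Required I = P_cr·L_e²/(π²E) = 2.750×10^4 × 53.00² / (π² × 2.89×10^7) = 0.2708 in⁴
Rectangle, weak axis: I_min = h·b³/12 with h = 7.90 in fixed  ⇒  b = (12I/h)^(1/3) = 0.744 in

b ≈ 0.744 in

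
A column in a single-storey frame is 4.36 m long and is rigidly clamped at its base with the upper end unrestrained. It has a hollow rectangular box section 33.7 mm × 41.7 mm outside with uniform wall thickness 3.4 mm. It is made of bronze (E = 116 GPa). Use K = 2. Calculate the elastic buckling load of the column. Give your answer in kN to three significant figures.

Inner dimensions: h_i = 41.7 − 2×3.4 = 34.90 mm, b_i = 33.7 − 2×3.4 = 26.90 mm
Weak-axis I_min = (h_o·b_o³ − h_i·b_i³)/12 with b_o = 33.7, b_i = 26.90 mm (shorter outer/inner sides).
I_min = (41.7×33.7³ − 34.90×26.90³)/12 = 7.639×10^4 mm⁴
I = 7.639×10^4 mm⁴ = 7.639×10^-8 m⁴
Effective length L_e = K·L = 2 × 4.36 = 8.720 m
P_cr = π²EI / L_e² = π² × 116×10⁹ × 7.639×10^-8 / 8.720² = 1.150×10^3 N

P_cr ≈ 1.15 kN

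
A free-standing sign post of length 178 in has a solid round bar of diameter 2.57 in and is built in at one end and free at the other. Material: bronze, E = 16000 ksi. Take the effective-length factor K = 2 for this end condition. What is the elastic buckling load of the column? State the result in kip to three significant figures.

I = πd⁴/64 = π×2.57⁴/64 = 2.141 in⁴
Effective length L_e = K·L = 2 × 178 = 356.0 in
P_cr = π²EI / L_e² = π² × 16000×10³ × 2.141 / 356.0² = 2.668×10^3 lb

P_cr ≈ 2.67 kip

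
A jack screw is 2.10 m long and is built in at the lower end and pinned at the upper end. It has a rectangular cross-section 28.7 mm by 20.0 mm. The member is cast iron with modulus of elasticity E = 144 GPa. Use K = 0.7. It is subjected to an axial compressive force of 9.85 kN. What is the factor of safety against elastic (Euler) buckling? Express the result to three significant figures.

Buckling occurs about the weak axis: I_min = h·b³/12 with b = 20.0 mm (the shorter side).
I_min = 28.7×20.0³/12 = 1.913×10^4 mm⁴
I = 1.913×10^4 mm⁴ = 1.913×10^-8 m⁴
Effective length L_e = K·L = 0.7 × 2.10 = 1.470 m
P_cr = π²EI / L_e² = π² × 144×10⁹ × 1.913×10^-8 / 1.470² = 1.258×10^4 N
Factor of safety n = P_cr / P = 12.584 / 9.85 = 1.28

n ≈ 1.28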